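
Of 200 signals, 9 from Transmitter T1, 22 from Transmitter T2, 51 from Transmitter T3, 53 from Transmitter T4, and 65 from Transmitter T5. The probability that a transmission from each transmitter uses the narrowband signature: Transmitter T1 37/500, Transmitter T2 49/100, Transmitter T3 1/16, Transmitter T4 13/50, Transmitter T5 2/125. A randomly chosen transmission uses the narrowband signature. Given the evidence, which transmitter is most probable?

By Bayes' rule, posterior ∝ prior × likelihood:
  Transmitter T1: 0.045 × 0.074 = 0.00333
  Transmitter T2: 0.11 × 0.49 = 0.0539
  Transmitter T3: 0.255 × 0.0625 = 0.0159375
  Transmitter T4: 0.265 × 0.26 = 0.0689
  Transmitter T5: 0.325 × 0.016 = 0.0052
Sum = 0.1472675.
Largest term belongs to Transmitter T4, so Transmitter T4 is most probable.

Transmitter T4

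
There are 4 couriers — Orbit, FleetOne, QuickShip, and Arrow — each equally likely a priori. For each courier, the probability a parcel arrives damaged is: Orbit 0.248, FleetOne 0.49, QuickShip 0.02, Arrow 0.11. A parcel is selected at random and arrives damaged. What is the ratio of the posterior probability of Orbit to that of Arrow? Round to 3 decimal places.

Since the prior is uniform, the posterior is proportional to the likelihood:
  Orbit: 0.248
  FleetOne: 0.49
  QuickShip: 0.02
  Arrow: 0.11
Sum = 0.868.
The ratio is 0.248 / 0.11 (the normalizer cancels) = 2.255.

2.255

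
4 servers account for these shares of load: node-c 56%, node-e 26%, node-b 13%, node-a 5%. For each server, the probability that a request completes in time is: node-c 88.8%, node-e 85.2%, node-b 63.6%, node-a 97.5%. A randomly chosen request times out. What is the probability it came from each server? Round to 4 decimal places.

Taking complements, P(timeout | each) = node-c 0.112, node-e 0.148, node-b 0.364, node-a 0.025.
Unnormalized posteriors (prior × likelihood):
  node-c: 0.56 × 0.112 = 0.06272
  node-e: 0.26 × 0.148 = 0.03848
  node-b: 0.13 × 0.364 = 0.04732
  node-a: 0.05 × 0.025 = 0.00125
Total = 0.14977.
P(node-c | timeout) = 0.06272/0.14977 ≈ 0.4188
P(node-e | timeout) = 0.03848/0.14977 ≈ 0.2569
P(node-b | timeout) = 0.04732/0.14977 ≈ 0.3160
P(node-a | timeout) = 0.00125/0.14977 ≈ 0.0083
(Check: 0.4188+0.2569+0.3160+0.0083 = 1.0000.)

node-c 0.4188, node-e 0.2569, node-b 0.3160, node-a 0.0083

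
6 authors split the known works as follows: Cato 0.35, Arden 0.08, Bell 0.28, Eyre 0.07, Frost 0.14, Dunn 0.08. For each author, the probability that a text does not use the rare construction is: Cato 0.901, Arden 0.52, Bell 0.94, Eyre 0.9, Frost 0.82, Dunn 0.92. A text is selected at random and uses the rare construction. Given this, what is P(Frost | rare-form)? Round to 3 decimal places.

0.196

Taking complements, P(rare-form | each) = Cato 0.099, Arden 0.48, Bell 0.06, Eyre 0.1, Frost 0.18, Dunn 0.08.
By Bayes' rule, posterior ∝ prior × likelihood:
  Cato: 0.35 × 0.099 = 0.03465
  Arden: 0.08 × 0.48 = 0.0384
  Bell: 0.28 × 0.06 = 0.0168
  Eyre: 0.07 × 0.1 = 0.007
  Frost: 0.14 × 0.18 = 0.0252
  Dunn: 0.08 × 0.08 = 0.0064
Sum = 0.12845.
P(Frost | evidence) = 0.0252 / 0.12845 ≈ 0.196.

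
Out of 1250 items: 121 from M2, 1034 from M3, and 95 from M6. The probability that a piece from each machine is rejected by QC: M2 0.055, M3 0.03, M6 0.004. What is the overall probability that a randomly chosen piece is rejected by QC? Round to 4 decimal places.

By Bayes' rule, posterior ∝ prior × likelihood:
  M2: 0.0968 × 0.055 = 0.005324
  M3: 0.8272 × 0.03 = 0.024816
  M6: 0.076 × 0.004 = 0.000304
P(rejected) = 0.005324 + 0.024816 + 0.000304 = 0.030444 → 0.0304.

0.0304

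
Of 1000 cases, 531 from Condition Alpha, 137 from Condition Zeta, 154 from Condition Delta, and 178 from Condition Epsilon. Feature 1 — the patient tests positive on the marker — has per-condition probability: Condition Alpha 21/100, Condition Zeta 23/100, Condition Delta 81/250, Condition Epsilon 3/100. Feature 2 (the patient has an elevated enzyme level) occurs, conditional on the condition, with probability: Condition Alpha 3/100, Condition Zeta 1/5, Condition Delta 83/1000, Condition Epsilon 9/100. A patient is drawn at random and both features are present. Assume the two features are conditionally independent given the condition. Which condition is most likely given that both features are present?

Prior × likelihood for each hypothesis:
  Condition Alpha: 0.531 × 0.21 × 0.03 = 0.0033453
  Condition Zeta: 0.137 × 0.23 × 0.2 = 0.006302
  Condition Delta: 0.154 × 0.324 × 0.083 = 0.004141368
  Condition Epsilon: 0.178 × 0.03 × 0.09 = 0.0004806
Total = 0.014269268.
Largest term belongs to Condition Zeta, so Condition Zeta is most probable.

Condition Zeta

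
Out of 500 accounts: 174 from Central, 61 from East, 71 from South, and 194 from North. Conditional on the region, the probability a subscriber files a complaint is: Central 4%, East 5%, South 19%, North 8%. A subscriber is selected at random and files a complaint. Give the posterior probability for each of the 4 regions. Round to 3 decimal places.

Unnormalized posteriors (prior × likelihood):
  Central: 0.348 × 0.04 = 0.01392
  East: 0.122 × 0.05 = 0.0061
  South: 0.142 × 0.19 = 0.02698
  North: 0.388 × 0.08 = 0.03104
Total = 0.07804.
P(Central | complaint) = 0.01392/0.07804 ≈ 0.178
P(East | complaint) = 0.0061/0.07804 ≈ 0.078
P(South | complaint) = 0.02698/0.07804 ≈ 0.346
P(North | complaint) = 0.03104/0.07804 ≈ 0.398
(Check: 0.178+0.078+0.346+0.398 = 1.000.)

Central 0.178, East 0.078, South 0.346, North 0.398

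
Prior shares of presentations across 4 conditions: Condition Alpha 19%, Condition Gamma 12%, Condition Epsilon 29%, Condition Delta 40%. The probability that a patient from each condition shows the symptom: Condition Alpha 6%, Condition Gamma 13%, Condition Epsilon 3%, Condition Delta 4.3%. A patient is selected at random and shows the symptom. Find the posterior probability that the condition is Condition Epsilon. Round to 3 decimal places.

0.164

Compute prior × likelihood for every hypothesis:
  Condition Alpha: 0.19 × 0.06 = 0.0114
  Condition Gamma: 0.12 × 0.13 = 0.0156
  Condition Epsilon: 0.29 × 0.03 = 0.0087
  Condition Delta: 0.4 × 0.043 = 0.0172
Total = 0.0529.
P(Condition Epsilon | evidence) = 0.0087 / 0.0529 ≈ 0.164.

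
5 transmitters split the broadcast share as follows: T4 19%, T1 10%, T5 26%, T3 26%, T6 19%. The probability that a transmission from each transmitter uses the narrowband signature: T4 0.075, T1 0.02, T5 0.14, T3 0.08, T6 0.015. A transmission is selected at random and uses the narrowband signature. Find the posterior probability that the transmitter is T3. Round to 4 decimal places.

0.2726

Unnormalized posteriors (prior × likelihood):
  T4: 0.19 × 0.075 = 0.01425
  T1: 0.1 × 0.02 = 0.002
  T5: 0.26 × 0.14 = 0.0364
  T3: 0.26 × 0.08 = 0.0208
  T6: 0.19 × 0.015 = 0.00285
Total = 0.0763.
P(T3 | evidence) = 0.0208 / 0.0763 ≈ 0.2726.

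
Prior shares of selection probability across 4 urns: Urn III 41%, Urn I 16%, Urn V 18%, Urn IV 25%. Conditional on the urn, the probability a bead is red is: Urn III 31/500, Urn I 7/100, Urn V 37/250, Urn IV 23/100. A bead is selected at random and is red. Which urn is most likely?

By Bayes' rule, posterior ∝ prior × likelihood:
  Urn III: 0.41 × 0.062 = 0.02542
  Urn I: 0.16 × 0.07 = 0.0112
  Urn V: 0.18 × 0.148 = 0.02664
  Urn IV: 0.25 × 0.23 = 0.0575
Total = 0.12076.
Largest term belongs to Urn IV, so Urn IV is most probable.

Urn IV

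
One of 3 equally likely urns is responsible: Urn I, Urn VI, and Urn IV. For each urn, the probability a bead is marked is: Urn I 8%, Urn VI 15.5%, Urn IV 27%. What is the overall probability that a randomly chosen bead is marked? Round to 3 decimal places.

0.168

With a uniform prior (1/3 each), posterior ∝ likelihood:
  Urn I: 0.08
  Urn VI: 0.155
  Urn IV: 0.27
P(marked) = (1/3) × (0.08 + 0.155 + 0.27) = 0.505/3 ≈ 0.168.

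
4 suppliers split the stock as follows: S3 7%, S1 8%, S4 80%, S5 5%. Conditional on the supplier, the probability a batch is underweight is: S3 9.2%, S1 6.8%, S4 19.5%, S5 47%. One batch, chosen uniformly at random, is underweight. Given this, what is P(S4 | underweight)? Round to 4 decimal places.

0.8151

By Bayes' rule, posterior ∝ prior × likelihood:
  S3: 0.07 × 0.092 = 0.00644
  S1: 0.08 × 0.068 = 0.00544
  S4: 0.8 × 0.195 = 0.156
  S5: 0.05 × 0.47 = 0.0235
Total = 0.19138.
P(S4 | evidence) = 0.156 / 0.19138 ≈ 0.8151.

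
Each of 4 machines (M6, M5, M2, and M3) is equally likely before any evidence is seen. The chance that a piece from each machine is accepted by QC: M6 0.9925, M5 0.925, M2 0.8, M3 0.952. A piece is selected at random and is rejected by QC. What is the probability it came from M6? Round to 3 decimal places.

Taking complements, P(rejected | each) = M6 0.0075, M5 0.075, M2 0.2, M3 0.048.
Since the prior is uniform, the posterior is proportional to the likelihood:
  M6: 0.0075
  M5: 0.075
  M2: 0.2
  M3: 0.048
Total = 0.3305.
P(M6 | evidence) = 0.0075 / 0.3305 ≈ 0.023.

0.023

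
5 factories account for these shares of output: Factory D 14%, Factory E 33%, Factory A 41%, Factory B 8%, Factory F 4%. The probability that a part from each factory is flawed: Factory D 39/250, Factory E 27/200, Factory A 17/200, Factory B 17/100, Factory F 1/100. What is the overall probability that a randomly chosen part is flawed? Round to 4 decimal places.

0.1152

By Bayes' rule, posterior ∝ prior × likelihood:
  Factory D: 0.14 × 0.156 = 0.02184
  Factory E: 0.33 × 0.135 = 0.04455
  Factory A: 0.41 × 0.085 = 0.03485
  Factory B: 0.08 × 0.17 = 0.0136
  Factory F: 0.04 × 0.01 = 0.0004
P(flawed) = 0.02184 + 0.04455 + 0.03485 + 0.0136 + 0.0004 = 0.11524 → 0.1152.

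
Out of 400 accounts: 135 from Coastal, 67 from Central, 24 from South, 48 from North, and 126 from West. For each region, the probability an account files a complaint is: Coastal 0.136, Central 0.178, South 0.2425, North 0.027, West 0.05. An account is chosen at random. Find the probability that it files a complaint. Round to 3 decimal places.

Compute prior × likelihood for every hypothesis:
  Coastal: 0.3375 × 0.136 = 0.0459
  Central: 0.1675 × 0.178 = 0.029815
  South: 0.06 × 0.2425 = 0.01455
  North: 0.12 × 0.027 = 0.00324
  West: 0.315 × 0.05 = 0.01575
P(complaint) = 0.0459 + 0.029815 + 0.01455 + 0.00324 + 0.01575 = 0.109255 → 0.109.

0.109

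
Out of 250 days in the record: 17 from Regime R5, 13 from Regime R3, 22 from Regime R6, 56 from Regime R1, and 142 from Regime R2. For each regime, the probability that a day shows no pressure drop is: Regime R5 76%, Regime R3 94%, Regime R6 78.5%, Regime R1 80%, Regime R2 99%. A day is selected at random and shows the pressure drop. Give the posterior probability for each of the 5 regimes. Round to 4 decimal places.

Taking complements, P(drop | each) = Regime R5 0.24, Regime R3 0.06, Regime R6 0.215, Regime R1 0.2, Regime R2 0.01.
Unnormalized posteriors (prior × likelihood):
  Regime R5: 0.068 × 0.24 = 0.01632
  Regime R3: 0.052 × 0.06 = 0.00312
  Regime R6: 0.088 × 0.215 = 0.01892
  Regime R1: 0.224 × 0.2 = 0.0448
  Regime R2: 0.568 × 0.01 = 0.00568
Normalizing constant = 0.08884.
P(Regime R5 | drop) = 0.01632/0.08884 ≈ 0.1837
P(Regime R3 | drop) = 0.00312/0.08884 ≈ 0.0351
P(Regime R6 | drop) = 0.01892/0.08884 ≈ 0.2130
P(Regime R1 | drop) = 0.0448/0.08884 ≈ 0.5043
P(Regime R2 | drop) = 0.00568/0.08884 ≈ 0.0639

Regime R5 0.1837, Regime R3 0.0351, Regime R6 0.2130, Regime R1 0.5043, Regime R2 0.0639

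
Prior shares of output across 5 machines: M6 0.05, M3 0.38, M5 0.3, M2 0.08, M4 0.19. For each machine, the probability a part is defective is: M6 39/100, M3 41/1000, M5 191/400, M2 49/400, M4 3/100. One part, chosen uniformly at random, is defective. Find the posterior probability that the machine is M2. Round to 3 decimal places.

0.051

Prior × likelihood for each hypothesis:
  M6: 0.05 × 0.39 = 0.0195
  M3: 0.38 × 0.041 = 0.01558
  M5: 0.3 × 0.4775 = 0.14325
  M2: 0.08 × 0.1225 = 0.0098
  M4: 0.19 × 0.03 = 0.0057
Normalizing constant = 0.19383.
P(M2 | evidence) = 0.0098 / 0.19383 ≈ 0.051.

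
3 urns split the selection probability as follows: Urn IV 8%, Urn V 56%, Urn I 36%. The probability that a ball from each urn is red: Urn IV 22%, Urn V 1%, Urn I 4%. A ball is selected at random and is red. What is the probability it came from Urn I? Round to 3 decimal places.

0.383

Unnormalized posteriors (prior × likelihood):
  Urn IV: 0.08 × 0.22 = 0.0176
  Urn V: 0.56 × 0.01 = 0.0056
  Urn I: 0.36 × 0.04 = 0.0144
Normalizing constant = 0.0376.
P(Urn I | evidence) = 0.0144 / 0.0376 ≈ 0.383.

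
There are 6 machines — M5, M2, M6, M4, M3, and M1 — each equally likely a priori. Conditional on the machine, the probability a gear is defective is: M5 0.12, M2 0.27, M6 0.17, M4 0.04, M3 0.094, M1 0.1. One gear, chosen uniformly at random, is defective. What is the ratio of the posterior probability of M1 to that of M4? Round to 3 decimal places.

With a uniform prior (1/6 each), posterior ∝ likelihood:
  M5: 0.12
  M2: 0.27
  M6: 0.17
  M4: 0.04
  M3: 0.094
  M1: 0.1
Normalizing constant = 0.794.
The ratio is 0.1 / 0.04 (the normalizer cancels) = 2.500.

2.500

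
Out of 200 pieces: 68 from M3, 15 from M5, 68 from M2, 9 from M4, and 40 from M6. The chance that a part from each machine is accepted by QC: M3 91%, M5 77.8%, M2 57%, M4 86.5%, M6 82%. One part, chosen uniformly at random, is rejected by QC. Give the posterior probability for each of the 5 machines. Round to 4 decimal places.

Taking complements, P(rejected | each) = M3 0.09, M5 0.222, M2 0.43, M4 0.135, M6 0.18.
Compute prior × likelihood for every hypothesis:
  M3: 0.34 × 0.09 = 0.0306
  M5: 0.075 × 0.222 = 0.01665
  M2: 0.34 × 0.43 = 0.1462
  M4: 0.045 × 0.135 = 0.006075
  M6: 0.2 × 0.18 = 0.036
Normalizing constant = 0.235525.
P(M3 | rejected) = 0.0306/0.235525 ≈ 0.1299
P(M5 | rejected) = 0.01665/0.235525 ≈ 0.0707
P(M2 | rejected) = 0.1462/0.235525 ≈ 0.6207
P(M4 | rejected) = 0.006075/0.235525 ≈ 0.0258
P(M6 | rejected) = 0.036/0.235525 ≈ 0.1529
(Check: 0.1299+0.0707+0.6207+0.0258+0.1529 = 1.0000.)

M3 0.1299, M5 0.0707, M2 0.6207, M4 0.0258, M6 0.1529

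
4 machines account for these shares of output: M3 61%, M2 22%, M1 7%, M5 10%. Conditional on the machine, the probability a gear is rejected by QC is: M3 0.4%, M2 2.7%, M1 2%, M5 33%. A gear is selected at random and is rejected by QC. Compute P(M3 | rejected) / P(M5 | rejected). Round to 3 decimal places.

Prior × likelihood for each hypothesis:
  M3: 0.61 × 0.004 = 0.00244
  M2: 0.22 × 0.027 = 0.00594
  M1: 0.07 × 0.02 = 0.0014
  M5: 0.1 × 0.33 = 0.033
Sum = 0.04278.
The ratio is 0.00244 / 0.033 (the normalizer cancels) = 0.074.

0.074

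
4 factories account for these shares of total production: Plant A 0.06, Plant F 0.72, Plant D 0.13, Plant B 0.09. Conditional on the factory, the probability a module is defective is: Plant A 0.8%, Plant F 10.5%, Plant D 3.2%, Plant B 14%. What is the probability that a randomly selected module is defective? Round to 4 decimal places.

0.0928

By Bayes' rule, posterior ∝ prior × likelihood:
  Plant A: 0.06 × 0.008 = 0.00048
  Plant F: 0.72 × 0.105 = 0.0756
  Plant D: 0.13 × 0.032 = 0.00416
  Plant B: 0.09 × 0.14 = 0.0126
P(defective) = 0.00048 + 0.0756 + 0.00416 + 0.0126 = 0.09284 → 0.0928.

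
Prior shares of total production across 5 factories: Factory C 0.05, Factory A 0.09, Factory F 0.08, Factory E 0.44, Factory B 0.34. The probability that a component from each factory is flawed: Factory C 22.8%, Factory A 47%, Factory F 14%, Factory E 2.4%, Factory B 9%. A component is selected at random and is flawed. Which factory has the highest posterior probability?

Unnormalized posteriors (prior × likelihood):
  Factory C: 0.05 × 0.228 = 0.0114
  Factory A: 0.09 × 0.47 = 0.0423
  Factory F: 0.08 × 0.14 = 0.0112
  Factory E: 0.44 × 0.024 = 0.01056
  Factory B: 0.34 × 0.09 = 0.0306
Normalizing constant = 0.10606.
Largest term belongs to Factory A, so Factory A is most probable.

Factory A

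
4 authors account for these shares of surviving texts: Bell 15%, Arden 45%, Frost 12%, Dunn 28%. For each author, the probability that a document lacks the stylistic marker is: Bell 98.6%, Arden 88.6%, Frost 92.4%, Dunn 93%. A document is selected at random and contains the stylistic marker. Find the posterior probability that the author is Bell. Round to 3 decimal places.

0.026

Taking complements, P(marker | each) = Bell 0.014, Arden 0.114, Frost 0.076, Dunn 0.07.
Compute prior × likelihood for every hypothesis:
  Bell: 0.15 × 0.014 = 0.0021
  Arden: 0.45 × 0.114 = 0.0513
  Frost: 0.12 × 0.076 = 0.00912
  Dunn: 0.28 × 0.07 = 0.0196
Total = 0.08212.
P(Bell | evidence) = 0.0021 / 0.08212 ≈ 0.026.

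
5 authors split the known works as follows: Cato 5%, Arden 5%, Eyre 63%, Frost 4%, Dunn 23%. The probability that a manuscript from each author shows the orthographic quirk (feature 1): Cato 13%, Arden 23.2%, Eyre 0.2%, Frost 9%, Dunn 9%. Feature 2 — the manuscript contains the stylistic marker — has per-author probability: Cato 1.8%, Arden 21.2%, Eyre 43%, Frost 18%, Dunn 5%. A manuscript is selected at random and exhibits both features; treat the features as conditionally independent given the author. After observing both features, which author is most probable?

Unnormalized posteriors (prior × likelihood):
  Cato: 0.05 × 0.13 × 0.018 = 0.000117
  Arden: 0.05 × 0.232 × 0.212 = 0.0024592
  Eyre: 0.63 × 0.002 × 0.43 = 0.0005418
  Frost: 0.04 × 0.09 × 0.18 = 0.000648
  Dunn: 0.23 × 0.09 × 0.05 = 0.001035
Total = 0.004801.
Largest term belongs to Arden, so Arden is most probable.

Arden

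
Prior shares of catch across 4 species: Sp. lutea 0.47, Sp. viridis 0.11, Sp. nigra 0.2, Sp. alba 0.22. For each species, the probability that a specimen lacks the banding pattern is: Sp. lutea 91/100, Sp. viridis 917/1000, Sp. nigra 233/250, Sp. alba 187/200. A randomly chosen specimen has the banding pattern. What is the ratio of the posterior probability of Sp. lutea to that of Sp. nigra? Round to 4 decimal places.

Taking complements, P(banded | each) = Sp. lutea 0.09, Sp. viridis 0.083, Sp. nigra 0.068, Sp. alba 0.065.
Prior × likelihood for each hypothesis:
  Sp. lutea: 0.47 × 0.09 = 0.0423
  Sp. viridis: 0.11 × 0.083 = 0.00913
  Sp. nigra: 0.2 × 0.068 = 0.0136
  Sp. alba: 0.22 × 0.065 = 0.0143
Normalizing constant = 0.07933.
The ratio is 0.0423 / 0.0136 (the normalizer cancels) = 3.1103.

3.1103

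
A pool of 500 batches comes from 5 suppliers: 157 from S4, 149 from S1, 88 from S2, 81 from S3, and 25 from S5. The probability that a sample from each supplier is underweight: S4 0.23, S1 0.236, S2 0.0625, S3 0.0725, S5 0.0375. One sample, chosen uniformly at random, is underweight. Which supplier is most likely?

S4

Prior × likelihood for each hypothesis:
  S4: 0.314 × 0.23 = 0.07222
  S1: 0.298 × 0.236 = 0.070328
  S2: 0.176 × 0.0625 = 0.011
  S3: 0.162 × 0.0725 = 0.011745
  S5: 0.05 × 0.0375 = 0.001875
Sum = 0.167168.
Largest term belongs to S4, so S4 is most probable.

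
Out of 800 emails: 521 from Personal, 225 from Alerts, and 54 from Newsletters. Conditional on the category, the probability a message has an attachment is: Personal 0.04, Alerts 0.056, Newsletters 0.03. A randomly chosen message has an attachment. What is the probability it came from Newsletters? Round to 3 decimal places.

Unnormalized posteriors (prior × likelihood):
  Personal: 0.65125 × 0.04 = 0.02605
  Alerts: 0.28125 × 0.056 = 0.01575
  Newsletters: 0.0675 × 0.03 = 0.002025
Normalizing constant = 0.043825.
P(Newsletters | evidence) = 0.002025 / 0.043825 ≈ 0.046.

0.046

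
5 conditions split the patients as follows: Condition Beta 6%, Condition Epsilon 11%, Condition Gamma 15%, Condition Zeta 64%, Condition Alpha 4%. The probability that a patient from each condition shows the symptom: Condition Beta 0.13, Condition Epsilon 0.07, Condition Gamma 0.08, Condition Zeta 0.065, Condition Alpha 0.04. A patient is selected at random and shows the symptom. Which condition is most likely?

Compute prior × likelihood for every hypothesis:
  Condition Beta: 0.06 × 0.13 = 0.0078
  Condition Epsilon: 0.11 × 0.07 = 0.0077
  Condition Gamma: 0.15 × 0.08 = 0.012
  Condition Zeta: 0.64 × 0.065 = 0.0416
  Condition Alpha: 0.04 × 0.04 = 0.0016
Normalizing constant = 0.0707.
Largest term belongs to Condition Zeta, so Condition Zeta is most probable.

Condition Zeta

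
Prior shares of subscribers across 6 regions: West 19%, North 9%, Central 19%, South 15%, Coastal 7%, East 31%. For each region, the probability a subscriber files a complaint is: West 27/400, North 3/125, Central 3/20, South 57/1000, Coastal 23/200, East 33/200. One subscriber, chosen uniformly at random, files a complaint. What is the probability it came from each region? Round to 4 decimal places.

West 0.1153, North 0.0194, Central 0.2562, South 0.0769, Coastal 0.0724, East 0.4598

By Bayes' rule, posterior ∝ prior × likelihood:
  West: 0.19 × 0.0675 = 0.012825
  North: 0.09 × 0.024 = 0.00216
  Central: 0.19 × 0.15 = 0.0285
  South: 0.15 × 0.057 = 0.00855
  Coastal: 0.07 × 0.115 = 0.00805
  East: 0.31 × 0.165 = 0.05115
Sum = 0.111235.
P(West | complaint) = 0.012825/0.111235 ≈ 0.1153
P(North | complaint) = 0.00216/0.111235 ≈ 0.0194
P(Central | complaint) = 0.0285/0.111235 ≈ 0.2562
P(South | complaint) = 0.00855/0.111235 ≈ 0.0769
P(Coastal | complaint) = 0.00805/0.111235 ≈ 0.0724
P(East | complaint) = 0.05115/0.111235 ≈ 0.4598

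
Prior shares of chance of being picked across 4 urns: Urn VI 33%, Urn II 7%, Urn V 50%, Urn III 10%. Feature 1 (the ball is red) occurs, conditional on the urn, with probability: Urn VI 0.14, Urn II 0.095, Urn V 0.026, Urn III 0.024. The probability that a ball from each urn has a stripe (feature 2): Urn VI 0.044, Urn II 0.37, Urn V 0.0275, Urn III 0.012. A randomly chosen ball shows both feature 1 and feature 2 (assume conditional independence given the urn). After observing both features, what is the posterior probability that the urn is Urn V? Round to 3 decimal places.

0.073

By Bayes' rule, posterior ∝ prior × likelihood:
  Urn VI: 0.33 × 0.14 × 0.044 = 0.0020328
  Urn II: 0.07 × 0.095 × 0.37 = 0.0024605
  Urn V: 0.5 × 0.026 × 0.0275 = 0.0003575
  Urn III: 0.1 × 0.024 × 0.012 = 0.0000288
Normalizing constant = 0.0048796.
P(Urn V | evidence) = 0.0003575 / 0.0048796 ≈ 0.073.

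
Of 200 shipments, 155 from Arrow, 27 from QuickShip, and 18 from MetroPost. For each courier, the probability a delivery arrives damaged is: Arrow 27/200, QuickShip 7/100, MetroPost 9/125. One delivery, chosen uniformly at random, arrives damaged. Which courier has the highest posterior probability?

Arrow

By Bayes' rule, posterior ∝ prior × likelihood:
  Arrow: 0.775 × 0.135 = 0.104625
  QuickShip: 0.135 × 0.07 = 0.00945
  MetroPost: 0.09 × 0.072 = 0.00648
Sum = 0.120555.
Largest term belongs to Arrow, so Arrow is most probable.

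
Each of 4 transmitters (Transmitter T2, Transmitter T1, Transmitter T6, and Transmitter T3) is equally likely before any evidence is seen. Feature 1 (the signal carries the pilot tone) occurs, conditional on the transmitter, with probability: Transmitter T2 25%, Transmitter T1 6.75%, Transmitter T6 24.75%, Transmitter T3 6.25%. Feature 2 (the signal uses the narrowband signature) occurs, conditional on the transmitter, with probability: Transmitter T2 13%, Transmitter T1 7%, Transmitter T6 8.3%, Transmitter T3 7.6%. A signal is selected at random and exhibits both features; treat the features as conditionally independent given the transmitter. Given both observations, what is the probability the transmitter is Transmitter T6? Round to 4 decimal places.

Since the prior is uniform, the posterior is proportional to the likelihood:
  Transmitter T2: 0.25 × 0.13 = 0.0325
  Transmitter T1: 0.0675 × 0.07 = 0.004725
  Transmitter T6: 0.2475 × 0.083 = 0.0205425
  Transmitter T3: 0.0625 × 0.076 = 0.00475
Sum = 0.0625175.
P(Transmitter T6 | evidence) = 0.0205425 / 0.0625175 ≈ 0.3286.

0.3286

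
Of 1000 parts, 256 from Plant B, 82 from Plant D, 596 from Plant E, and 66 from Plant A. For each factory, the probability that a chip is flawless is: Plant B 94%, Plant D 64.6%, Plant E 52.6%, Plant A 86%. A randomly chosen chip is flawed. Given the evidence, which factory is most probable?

Plant E

Taking complements, P(flawed | each) = Plant B 0.06, Plant D 0.354, Plant E 0.474, Plant A 0.14.
Unnormalized posteriors (prior × likelihood):
  Plant B: 0.256 × 0.06 = 0.01536
  Plant D: 0.082 × 0.354 = 0.029028
  Plant E: 0.596 × 0.474 = 0.282504
  Plant A: 0.066 × 0.14 = 0.00924
Total = 0.336132.
Largest term belongs to Plant E, so Plant E is most probable.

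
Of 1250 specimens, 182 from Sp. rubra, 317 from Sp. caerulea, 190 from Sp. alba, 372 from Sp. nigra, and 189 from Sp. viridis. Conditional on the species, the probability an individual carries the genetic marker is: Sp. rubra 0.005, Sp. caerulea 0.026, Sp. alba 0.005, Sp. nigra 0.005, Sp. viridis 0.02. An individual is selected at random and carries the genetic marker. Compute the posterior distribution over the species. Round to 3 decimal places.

Sp. rubra 0.058, Sp. caerulea 0.524, Sp. alba 0.060, Sp. nigra 0.118, Sp. viridis 0.240

By Bayes' rule, posterior ∝ prior × likelihood:
  Sp. rubra: 0.1456 × 0.005 = 0.000728
  Sp. caerulea: 0.2536 × 0.026 = 0.0065936
  Sp. alba: 0.152 × 0.005 = 0.00076
  Sp. nigra: 0.2976 × 0.005 = 0.001488
  Sp. viridis: 0.1512 × 0.02 = 0.003024
Normalizing constant = 0.0125936.
P(Sp. rubra | marker) = 0.000728/0.0125936 ≈ 0.058
P(Sp. caerulea | marker) = 0.0065936/0.0125936 ≈ 0.524
P(Sp. alba | marker) = 0.00076/0.0125936 ≈ 0.060
P(Sp. nigra | marker) = 0.001488/0.0125936 ≈ 0.118
P(Sp. viridis | marker) = 0.003024/0.0125936 ≈ 0.240
(Check: 0.058+0.524+0.060+0.118+0.240 = 1.000.)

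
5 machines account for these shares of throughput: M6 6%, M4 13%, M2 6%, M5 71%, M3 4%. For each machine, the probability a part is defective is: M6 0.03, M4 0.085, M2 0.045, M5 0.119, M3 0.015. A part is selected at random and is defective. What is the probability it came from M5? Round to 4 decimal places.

0.8395

Prior × likelihood for each hypothesis:
  M6: 0.06 × 0.03 = 0.0018
  M4: 0.13 × 0.085 = 0.01105
  M2: 0.06 × 0.045 = 0.0027
  M5: 0.71 × 0.119 = 0.08449
  M3: 0.04 × 0.015 = 0.0006
Sum = 0.10064.
P(M5 | evidence) = 0.08449 / 0.10064 ≈ 0.8395.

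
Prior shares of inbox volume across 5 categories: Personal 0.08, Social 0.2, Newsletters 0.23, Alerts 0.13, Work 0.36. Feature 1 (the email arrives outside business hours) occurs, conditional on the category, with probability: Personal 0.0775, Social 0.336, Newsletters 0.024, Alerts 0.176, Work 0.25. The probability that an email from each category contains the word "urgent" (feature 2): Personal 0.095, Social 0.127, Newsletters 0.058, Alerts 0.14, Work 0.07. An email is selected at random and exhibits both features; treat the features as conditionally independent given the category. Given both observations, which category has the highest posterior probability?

Prior × likelihood for each hypothesis:
  Personal: 0.08 × 0.0775 × 0.095 = 0.000589
  Social: 0.2 × 0.336 × 0.127 = 0.0085344
  Newsletters: 0.23 × 0.024 × 0.058 = 0.00032016
  Alerts: 0.13 × 0.176 × 0.14 = 0.0032032
  Work: 0.36 × 0.25 × 0.07 = 0.0063
Normalizing constant = 0.01894676.
Largest term belongs to Social, so Social is most probable.

Social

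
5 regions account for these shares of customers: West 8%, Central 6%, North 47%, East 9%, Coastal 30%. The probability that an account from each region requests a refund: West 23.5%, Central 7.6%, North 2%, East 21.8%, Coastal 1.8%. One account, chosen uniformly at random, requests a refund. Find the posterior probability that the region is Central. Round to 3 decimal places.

Compute prior × likelihood for every hypothesis:
  West: 0.08 × 0.235 = 0.0188
  Central: 0.06 × 0.076 = 0.00456
  North: 0.47 × 0.02 = 0.0094
  East: 0.09 × 0.218 = 0.01962
  Coastal: 0.3 × 0.018 = 0.0054
Normalizing constant = 0.05778.
P(Central | evidence) = 0.00456 / 0.05778 ≈ 0.079.

0.079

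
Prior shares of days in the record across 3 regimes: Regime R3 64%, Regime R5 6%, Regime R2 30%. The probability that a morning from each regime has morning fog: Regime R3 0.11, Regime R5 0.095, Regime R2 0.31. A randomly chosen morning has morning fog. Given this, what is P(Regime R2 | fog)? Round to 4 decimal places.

0.5500

By Bayes' rule, posterior ∝ prior × likelihood:
  Regime R3: 0.64 × 0.11 = 0.0704
  Regime R5: 0.06 × 0.095 = 0.0057
  Regime R2: 0.3 × 0.31 = 0.093
Total = 0.1691.
P(Regime R2 | evidence) = 0.093 / 0.1691 ≈ 0.5500.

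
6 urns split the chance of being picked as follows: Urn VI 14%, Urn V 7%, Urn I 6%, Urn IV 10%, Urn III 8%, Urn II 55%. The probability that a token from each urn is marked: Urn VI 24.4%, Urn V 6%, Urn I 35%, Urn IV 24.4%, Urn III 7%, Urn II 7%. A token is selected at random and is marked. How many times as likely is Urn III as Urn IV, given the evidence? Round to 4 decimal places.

Compute prior × likelihood for every hypothesis:
  Urn VI: 0.14 × 0.244 = 0.03416
  Urn V: 0.07 × 0.06 = 0.0042
  Urn I: 0.06 × 0.35 = 0.021
  Urn IV: 0.1 × 0.244 = 0.0244
  Urn III: 0.08 × 0.07 = 0.0056
  Urn II: 0.55 × 0.07 = 0.0385
Normalizing constant = 0.12786.
The ratio is 0.0056 / 0.0244 (the normalizer cancels) = 0.2295.

0.2295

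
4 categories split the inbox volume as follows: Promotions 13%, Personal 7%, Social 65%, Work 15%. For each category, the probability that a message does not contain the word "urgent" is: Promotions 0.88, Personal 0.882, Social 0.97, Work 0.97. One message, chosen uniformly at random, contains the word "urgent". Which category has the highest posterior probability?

Social

Taking complements, P(urgent-flag | each) = Promotions 0.12, Personal 0.118, Social 0.03, Work 0.03.
Unnormalized posteriors (prior × likelihood):
  Promotions: 0.13 × 0.12 = 0.0156
  Personal: 0.07 × 0.118 = 0.00826
  Social: 0.65 × 0.03 = 0.0195
  Work: 0.15 × 0.03 = 0.0045
Sum = 0.04786.
Largest term belongs to Social, so Social is most probable.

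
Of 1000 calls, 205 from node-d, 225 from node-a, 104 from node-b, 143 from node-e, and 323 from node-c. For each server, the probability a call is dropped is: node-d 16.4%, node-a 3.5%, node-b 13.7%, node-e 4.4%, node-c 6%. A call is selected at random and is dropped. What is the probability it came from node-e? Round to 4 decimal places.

0.0773

Compute prior × likelihood for every hypothesis:
  node-d: 0.205 × 0.164 = 0.03362
  node-a: 0.225 × 0.035 = 0.007875
  node-b: 0.104 × 0.137 = 0.014248
  node-e: 0.143 × 0.044 = 0.006292
  node-c: 0.323 × 0.06 = 0.01938
Total = 0.081415.
P(node-e | evidence) = 0.006292 / 0.081415 ≈ 0.0773.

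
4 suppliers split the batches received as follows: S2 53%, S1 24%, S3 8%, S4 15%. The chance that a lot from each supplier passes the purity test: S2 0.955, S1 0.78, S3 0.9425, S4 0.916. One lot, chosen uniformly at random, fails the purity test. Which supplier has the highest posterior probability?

Taking complements, P(off-spec | each) = S2 0.045, S1 0.22, S3 0.0575, S4 0.084.
Prior × likelihood for each hypothesis:
  S2: 0.53 × 0.045 = 0.02385
  S1: 0.24 × 0.22 = 0.0528
  S3: 0.08 × 0.0575 = 0.0046
  S4: 0.15 × 0.084 = 0.0126
Sum = 0.09385.
Largest term belongs to S1, so S1 is most probable.

S1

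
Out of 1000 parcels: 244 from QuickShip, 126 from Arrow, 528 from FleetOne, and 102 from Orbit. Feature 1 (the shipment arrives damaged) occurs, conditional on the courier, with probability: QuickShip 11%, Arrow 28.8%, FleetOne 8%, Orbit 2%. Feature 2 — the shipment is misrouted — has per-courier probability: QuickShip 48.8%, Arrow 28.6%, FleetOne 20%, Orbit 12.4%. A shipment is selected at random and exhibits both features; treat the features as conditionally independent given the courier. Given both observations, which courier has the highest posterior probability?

Compute prior × likelihood for every hypothesis:
  QuickShip: 0.244 × 0.11 × 0.488 = 0.01309792
  Arrow: 0.126 × 0.288 × 0.286 = 0.010378368
  FleetOne: 0.528 × 0.08 × 0.2 = 0.008448
  Orbit: 0.102 × 0.02 × 0.124 = 0.00025296
Total = 0.032177248.
Largest term belongs to QuickShip, so QuickShip is most probable.

QuickShip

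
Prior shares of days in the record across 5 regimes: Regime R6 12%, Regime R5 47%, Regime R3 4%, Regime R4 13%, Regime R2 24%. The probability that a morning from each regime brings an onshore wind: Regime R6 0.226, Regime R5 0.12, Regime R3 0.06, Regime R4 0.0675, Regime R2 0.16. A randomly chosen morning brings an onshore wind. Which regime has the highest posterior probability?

Compute prior × likelihood for every hypothesis:
  Regime R6: 0.12 × 0.226 = 0.02712
  Regime R5: 0.47 × 0.12 = 0.0564
  Regime R3: 0.04 × 0.06 = 0.0024
  Regime R4: 0.13 × 0.0675 = 0.008775
  Regime R2: 0.24 × 0.16 = 0.0384
Sum = 0.133095.
Largest term belongs to Regime R5, so Regime R5 is most probable.

Regime R5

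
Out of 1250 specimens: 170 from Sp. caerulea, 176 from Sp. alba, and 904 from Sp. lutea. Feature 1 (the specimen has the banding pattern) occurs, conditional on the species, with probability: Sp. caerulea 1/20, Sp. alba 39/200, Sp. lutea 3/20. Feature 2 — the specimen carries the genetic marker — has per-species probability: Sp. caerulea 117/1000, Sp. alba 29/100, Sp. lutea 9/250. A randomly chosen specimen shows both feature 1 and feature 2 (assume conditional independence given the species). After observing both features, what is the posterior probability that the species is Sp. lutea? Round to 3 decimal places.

By Bayes' rule, posterior ∝ prior × likelihood:
  Sp. caerulea: 0.136 × 0.05 × 0.117 = 0.0007956
  Sp. alba: 0.1408 × 0.195 × 0.29 = 0.00796224
  Sp. lutea: 0.7232 × 0.15 × 0.036 = 0.00390528
Total = 0.01266312.
P(Sp. lutea | evidence) = 0.00390528 / 0.01266312 ≈ 0.308.

0.308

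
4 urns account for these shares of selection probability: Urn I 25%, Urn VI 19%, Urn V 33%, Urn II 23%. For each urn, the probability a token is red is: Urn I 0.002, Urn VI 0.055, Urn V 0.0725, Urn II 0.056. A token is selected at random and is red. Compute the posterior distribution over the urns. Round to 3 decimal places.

Urn I 0.010, Urn VI 0.219, Urn V 0.501, Urn II 0.270

By Bayes' rule, posterior ∝ prior × likelihood:
  Urn I: 0.25 × 0.002 = 0.0005
  Urn VI: 0.19 × 0.055 = 0.01045
  Urn V: 0.33 × 0.0725 = 0.023925
  Urn II: 0.23 × 0.056 = 0.01288
Normalizing constant = 0.047755.
P(Urn I | red) = 0.0005/0.047755 ≈ 0.010
P(Urn VI | red) = 0.01045/0.047755 ≈ 0.219
P(Urn V | red) = 0.023925/0.047755 ≈ 0.501
P(Urn II | red) = 0.01288/0.047755 ≈ 0.270
(Check: 0.010+0.219+0.501+0.270 = 1.000.)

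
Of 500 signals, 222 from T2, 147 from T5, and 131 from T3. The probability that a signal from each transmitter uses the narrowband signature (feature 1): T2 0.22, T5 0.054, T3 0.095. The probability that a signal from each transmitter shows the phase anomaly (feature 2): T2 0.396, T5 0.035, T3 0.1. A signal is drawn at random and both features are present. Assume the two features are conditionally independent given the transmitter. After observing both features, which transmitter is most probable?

T2

Compute prior × likelihood for every hypothesis:
  T2: 0.444 × 0.22 × 0.396 = 0.03868128
  T5: 0.294 × 0.054 × 0.035 = 0.00055566
  T3: 0.262 × 0.095 × 0.1 = 0.002489
Normalizing constant = 0.04172594.
Largest term belongs to T2, so T2 is most probable.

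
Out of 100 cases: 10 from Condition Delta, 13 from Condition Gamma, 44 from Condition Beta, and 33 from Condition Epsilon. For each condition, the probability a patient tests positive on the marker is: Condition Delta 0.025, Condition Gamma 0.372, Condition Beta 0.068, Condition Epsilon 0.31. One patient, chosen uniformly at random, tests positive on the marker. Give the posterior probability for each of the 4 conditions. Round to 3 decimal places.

Condition Delta 0.014, Condition Gamma 0.264, Condition Beta 0.163, Condition Epsilon 0.559

Compute prior × likelihood for every hypothesis:
  Condition Delta: 0.1 × 0.025 = 0.0025
  Condition Gamma: 0.13 × 0.372 = 0.04836
  Condition Beta: 0.44 × 0.068 = 0.02992
  Condition Epsilon: 0.33 × 0.31 = 0.1023
Total = 0.18308.
P(Condition Delta | marker-positive) = 0.0025/0.18308 ≈ 0.014
P(Condition Gamma | marker-positive) = 0.04836/0.18308 ≈ 0.264
P(Condition Beta | marker-positive) = 0.02992/0.18308 ≈ 0.163
P(Condition Epsilon | marker-positive) = 0.1023/0.18308 ≈ 0.559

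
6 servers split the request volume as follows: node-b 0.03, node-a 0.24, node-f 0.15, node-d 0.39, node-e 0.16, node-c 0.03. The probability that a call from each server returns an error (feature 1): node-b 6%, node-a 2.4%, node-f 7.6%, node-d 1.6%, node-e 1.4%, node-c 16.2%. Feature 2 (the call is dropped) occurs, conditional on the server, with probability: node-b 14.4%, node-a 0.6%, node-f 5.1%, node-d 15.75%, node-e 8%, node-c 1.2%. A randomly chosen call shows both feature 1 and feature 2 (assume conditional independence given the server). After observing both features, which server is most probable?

node-d

Prior × likelihood for each hypothesis:
  node-b: 0.03 × 0.06 × 0.144 = 0.0002592
  node-a: 0.24 × 0.024 × 0.006 = 0.00003456
  node-f: 0.15 × 0.076 × 0.051 = 0.0005814
  node-d: 0.39 × 0.016 × 0.1575 = 0.0009828
  node-e: 0.16 × 0.014 × 0.08 = 0.0001792
  node-c: 0.03 × 0.162 × 0.012 = 0.00005832
Sum = 0.00209548.
Largest term belongs to node-d, so node-d is most probable.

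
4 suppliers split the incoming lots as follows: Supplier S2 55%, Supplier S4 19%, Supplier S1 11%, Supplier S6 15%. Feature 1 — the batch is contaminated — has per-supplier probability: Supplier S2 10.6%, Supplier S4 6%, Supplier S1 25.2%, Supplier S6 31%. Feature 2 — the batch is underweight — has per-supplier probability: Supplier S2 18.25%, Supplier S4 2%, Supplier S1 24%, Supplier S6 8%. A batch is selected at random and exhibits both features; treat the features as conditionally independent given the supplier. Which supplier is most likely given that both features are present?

Supplier S2

Prior × likelihood for each hypothesis:
  Supplier S2: 0.55 × 0.106 × 0.1825 = 0.01063975
  Supplier S4: 0.19 × 0.06 × 0.02 = 0.000228
  Supplier S1: 0.11 × 0.252 × 0.24 = 0.0066528
  Supplier S6: 0.15 × 0.31 × 0.08 = 0.00372
Normalizing constant = 0.02124055.
Largest term belongs to Supplier S2, so Supplier S2 is most probable.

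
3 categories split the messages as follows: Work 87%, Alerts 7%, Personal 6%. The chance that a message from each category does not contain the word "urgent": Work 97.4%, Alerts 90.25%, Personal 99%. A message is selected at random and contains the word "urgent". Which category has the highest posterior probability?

Taking complements, P(urgent-flag | each) = Work 0.026, Alerts 0.0975, Personal 0.01.
Unnormalized posteriors (prior × likelihood):
  Work: 0.87 × 0.026 = 0.02262
  Alerts: 0.07 × 0.0975 = 0.006825
  Personal: 0.06 × 0.01 = 0.0006
Sum = 0.030045.
Largest term belongs to Work, so Work is most probable.

Work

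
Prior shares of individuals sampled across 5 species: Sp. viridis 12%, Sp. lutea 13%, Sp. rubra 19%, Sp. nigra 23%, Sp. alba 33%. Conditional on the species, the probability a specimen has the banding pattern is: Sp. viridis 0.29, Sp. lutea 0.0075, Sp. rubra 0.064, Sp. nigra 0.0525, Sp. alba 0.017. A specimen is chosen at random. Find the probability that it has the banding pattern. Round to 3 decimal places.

By Bayes' rule, posterior ∝ prior × likelihood:
  Sp. viridis: 0.12 × 0.29 = 0.0348
  Sp. lutea: 0.13 × 0.0075 = 0.000975
  Sp. rubra: 0.19 × 0.064 = 0.01216
  Sp. nigra: 0.23 × 0.0525 = 0.012075
  Sp. alba: 0.33 × 0.017 = 0.00561
P(banded) = 0.0348 + 0.000975 + 0.01216 + 0.012075 + 0.00561 = 0.06562 → 0.066.

0.066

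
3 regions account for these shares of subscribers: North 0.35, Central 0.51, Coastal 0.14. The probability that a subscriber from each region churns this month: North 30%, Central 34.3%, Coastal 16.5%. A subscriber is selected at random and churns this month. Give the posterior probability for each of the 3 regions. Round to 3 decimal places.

North 0.347, Central 0.577, Coastal 0.076

Prior × likelihood for each hypothesis:
  North: 0.35 × 0.3 = 0.105
  Central: 0.51 × 0.343 = 0.17493
  Coastal: 0.14 × 0.165 = 0.0231
Total = 0.30303.
P(North | churn) = 0.105/0.30303 ≈ 0.347
P(Central | churn) = 0.17493/0.30303 ≈ 0.577
P(Coastal | churn) = 0.0231/0.30303 ≈ 0.076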